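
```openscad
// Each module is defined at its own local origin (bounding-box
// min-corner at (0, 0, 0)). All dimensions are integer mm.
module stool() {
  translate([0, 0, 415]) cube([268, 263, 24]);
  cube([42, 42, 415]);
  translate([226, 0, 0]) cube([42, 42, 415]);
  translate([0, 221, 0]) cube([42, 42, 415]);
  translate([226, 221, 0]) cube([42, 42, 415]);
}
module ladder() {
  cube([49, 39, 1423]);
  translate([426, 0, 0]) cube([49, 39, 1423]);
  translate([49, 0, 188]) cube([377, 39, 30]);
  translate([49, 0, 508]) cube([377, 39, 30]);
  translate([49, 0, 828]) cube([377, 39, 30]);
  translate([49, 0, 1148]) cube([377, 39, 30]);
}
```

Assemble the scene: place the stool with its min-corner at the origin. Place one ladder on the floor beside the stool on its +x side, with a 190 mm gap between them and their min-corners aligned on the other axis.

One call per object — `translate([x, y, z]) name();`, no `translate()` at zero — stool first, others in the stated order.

stool();
translate([458, 0, 0]) ladder();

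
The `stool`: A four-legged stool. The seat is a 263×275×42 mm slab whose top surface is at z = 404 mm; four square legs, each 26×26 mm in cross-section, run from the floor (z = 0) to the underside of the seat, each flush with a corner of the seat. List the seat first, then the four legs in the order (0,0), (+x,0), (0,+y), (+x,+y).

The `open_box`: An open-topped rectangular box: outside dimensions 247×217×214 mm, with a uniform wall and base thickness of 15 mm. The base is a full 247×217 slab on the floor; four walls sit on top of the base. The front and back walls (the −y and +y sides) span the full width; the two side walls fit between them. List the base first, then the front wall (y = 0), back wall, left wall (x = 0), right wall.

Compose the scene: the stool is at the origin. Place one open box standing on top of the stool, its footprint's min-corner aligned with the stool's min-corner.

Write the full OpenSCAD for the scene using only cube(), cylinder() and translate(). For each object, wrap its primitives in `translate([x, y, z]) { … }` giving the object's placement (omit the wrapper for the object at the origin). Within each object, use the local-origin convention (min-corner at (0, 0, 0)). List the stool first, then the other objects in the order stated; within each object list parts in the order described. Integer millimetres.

translate([0, 0, 362]) cube([263, 275, 42]);
cube([26, 26, 362]);
translate([237, 0, 0]) cube([26, 26, 362]);
translate([0, 249, 0]) cube([26, 26, 362]);
translate([237, 249, 0]) cube([26, 26, 362]);
translate([0, 0, 404]) {
  cube([247, 217, 15]);
  translate([0, 0, 15]) cube([247, 15, 199]);
  translate([0, 202, 15]) cube([247, 15, 199]);
  translate([0, 15, 15]) cube([15, 187, 199]);
  translate([232, 15, 15]) cube([15, 187, 199]);
}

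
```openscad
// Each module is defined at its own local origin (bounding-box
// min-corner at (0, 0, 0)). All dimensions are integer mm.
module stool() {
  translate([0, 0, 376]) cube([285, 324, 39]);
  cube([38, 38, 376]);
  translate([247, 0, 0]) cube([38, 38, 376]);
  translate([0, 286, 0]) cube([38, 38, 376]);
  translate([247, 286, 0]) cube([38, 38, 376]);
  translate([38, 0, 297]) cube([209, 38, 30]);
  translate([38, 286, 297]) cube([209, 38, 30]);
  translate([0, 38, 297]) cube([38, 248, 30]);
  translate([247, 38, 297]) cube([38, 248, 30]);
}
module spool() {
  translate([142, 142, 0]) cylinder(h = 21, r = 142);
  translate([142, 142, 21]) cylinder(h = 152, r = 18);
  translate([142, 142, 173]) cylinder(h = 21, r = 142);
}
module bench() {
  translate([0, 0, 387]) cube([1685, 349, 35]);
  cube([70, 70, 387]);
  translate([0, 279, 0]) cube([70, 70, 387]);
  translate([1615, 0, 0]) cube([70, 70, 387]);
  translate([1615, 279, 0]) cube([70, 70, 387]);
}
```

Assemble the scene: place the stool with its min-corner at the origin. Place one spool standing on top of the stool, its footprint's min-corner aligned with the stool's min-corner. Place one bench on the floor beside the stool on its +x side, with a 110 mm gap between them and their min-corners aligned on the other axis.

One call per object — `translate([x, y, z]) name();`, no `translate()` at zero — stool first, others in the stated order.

stool();
translate([0, 0, 415]) spool();
translate([395, 0, 0]) bench();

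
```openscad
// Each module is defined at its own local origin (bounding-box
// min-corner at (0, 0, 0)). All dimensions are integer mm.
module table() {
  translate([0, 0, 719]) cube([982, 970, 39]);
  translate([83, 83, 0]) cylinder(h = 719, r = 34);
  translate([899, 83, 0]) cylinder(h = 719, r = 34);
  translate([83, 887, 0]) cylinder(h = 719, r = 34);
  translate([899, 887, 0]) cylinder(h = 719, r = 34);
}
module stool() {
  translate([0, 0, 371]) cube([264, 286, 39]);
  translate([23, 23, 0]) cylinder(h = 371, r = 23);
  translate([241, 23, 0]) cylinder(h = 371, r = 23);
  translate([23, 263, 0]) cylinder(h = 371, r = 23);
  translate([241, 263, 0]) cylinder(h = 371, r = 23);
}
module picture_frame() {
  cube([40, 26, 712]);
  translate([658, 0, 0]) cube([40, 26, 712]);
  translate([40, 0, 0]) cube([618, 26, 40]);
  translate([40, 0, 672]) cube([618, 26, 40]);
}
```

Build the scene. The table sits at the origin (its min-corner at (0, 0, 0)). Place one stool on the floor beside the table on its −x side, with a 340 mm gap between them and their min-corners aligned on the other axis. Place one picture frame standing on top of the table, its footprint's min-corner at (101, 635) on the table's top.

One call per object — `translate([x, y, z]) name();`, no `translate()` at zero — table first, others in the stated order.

table();
translate([-604, 0, 0]) stool();
translate([101, 635, 758]) picture_frame();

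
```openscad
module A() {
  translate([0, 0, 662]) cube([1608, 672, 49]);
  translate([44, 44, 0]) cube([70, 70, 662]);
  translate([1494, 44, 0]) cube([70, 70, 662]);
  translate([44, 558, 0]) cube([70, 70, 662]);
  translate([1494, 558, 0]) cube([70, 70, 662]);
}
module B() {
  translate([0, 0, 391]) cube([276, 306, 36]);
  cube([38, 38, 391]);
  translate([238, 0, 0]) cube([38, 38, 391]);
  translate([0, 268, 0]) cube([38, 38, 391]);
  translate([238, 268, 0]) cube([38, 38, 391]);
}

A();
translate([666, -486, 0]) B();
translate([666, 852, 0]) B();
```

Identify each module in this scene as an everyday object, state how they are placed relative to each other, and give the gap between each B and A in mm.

A is a table. B is a stool. Two stools sit around the table at the −y, +y sides. The gap between each stool and the table is 180 mm.

Each stool's nearest face is 180 mm from the table's bounding box.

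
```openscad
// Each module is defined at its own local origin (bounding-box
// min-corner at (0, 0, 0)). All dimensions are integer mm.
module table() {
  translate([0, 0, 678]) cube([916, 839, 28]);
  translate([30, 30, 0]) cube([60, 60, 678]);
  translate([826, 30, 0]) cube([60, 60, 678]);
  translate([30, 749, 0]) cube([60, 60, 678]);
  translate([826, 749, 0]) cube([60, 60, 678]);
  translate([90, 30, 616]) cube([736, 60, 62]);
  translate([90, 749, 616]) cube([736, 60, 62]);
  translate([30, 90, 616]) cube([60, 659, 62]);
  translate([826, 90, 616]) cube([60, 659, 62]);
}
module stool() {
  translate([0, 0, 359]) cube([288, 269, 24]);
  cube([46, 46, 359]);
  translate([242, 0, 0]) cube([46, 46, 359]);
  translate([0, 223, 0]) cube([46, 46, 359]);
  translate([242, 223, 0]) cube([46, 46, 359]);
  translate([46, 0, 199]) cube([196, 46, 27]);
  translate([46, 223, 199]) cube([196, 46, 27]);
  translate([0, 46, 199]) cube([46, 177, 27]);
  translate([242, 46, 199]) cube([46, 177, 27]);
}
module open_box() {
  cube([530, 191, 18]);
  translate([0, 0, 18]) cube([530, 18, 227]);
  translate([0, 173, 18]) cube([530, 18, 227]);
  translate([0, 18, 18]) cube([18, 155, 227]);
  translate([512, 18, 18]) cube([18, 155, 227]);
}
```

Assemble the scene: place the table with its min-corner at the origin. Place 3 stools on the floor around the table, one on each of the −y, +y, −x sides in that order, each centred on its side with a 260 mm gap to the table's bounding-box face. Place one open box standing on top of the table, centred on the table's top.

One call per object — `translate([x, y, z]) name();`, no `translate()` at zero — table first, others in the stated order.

table();
translate([314, -529, 0]) stool();
translate([314, 1099, 0]) stool();
translate([-548, 285, 0]) stool();
translate([193, 324, 706]) open_box();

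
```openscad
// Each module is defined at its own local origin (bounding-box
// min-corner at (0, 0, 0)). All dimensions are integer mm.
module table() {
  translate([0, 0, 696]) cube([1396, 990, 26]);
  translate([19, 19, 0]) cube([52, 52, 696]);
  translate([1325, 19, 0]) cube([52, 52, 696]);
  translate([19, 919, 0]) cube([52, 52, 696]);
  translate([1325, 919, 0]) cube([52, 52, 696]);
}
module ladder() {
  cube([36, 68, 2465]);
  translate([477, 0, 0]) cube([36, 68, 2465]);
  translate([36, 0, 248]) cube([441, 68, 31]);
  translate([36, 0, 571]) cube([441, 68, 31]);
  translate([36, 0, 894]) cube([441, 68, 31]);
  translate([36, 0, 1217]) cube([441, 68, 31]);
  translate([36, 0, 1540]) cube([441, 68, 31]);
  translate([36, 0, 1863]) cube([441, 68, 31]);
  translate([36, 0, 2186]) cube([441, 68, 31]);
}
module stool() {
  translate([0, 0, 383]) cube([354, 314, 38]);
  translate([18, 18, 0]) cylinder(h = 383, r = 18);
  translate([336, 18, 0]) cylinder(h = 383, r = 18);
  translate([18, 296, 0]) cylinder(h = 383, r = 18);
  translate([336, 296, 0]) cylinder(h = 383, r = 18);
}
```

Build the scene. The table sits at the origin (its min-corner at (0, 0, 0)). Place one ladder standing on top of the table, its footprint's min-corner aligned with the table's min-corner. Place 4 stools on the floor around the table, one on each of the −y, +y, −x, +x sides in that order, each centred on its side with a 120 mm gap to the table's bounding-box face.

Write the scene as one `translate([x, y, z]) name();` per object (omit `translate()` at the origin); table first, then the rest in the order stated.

table();
translate([0, 0, 722]) ladder();
translate([521, -434, 0]) stool();
translate([521, 1110, 0]) stool();
translate([-474, 338, 0]) stool();
translate([1516, 338, 0]) stool();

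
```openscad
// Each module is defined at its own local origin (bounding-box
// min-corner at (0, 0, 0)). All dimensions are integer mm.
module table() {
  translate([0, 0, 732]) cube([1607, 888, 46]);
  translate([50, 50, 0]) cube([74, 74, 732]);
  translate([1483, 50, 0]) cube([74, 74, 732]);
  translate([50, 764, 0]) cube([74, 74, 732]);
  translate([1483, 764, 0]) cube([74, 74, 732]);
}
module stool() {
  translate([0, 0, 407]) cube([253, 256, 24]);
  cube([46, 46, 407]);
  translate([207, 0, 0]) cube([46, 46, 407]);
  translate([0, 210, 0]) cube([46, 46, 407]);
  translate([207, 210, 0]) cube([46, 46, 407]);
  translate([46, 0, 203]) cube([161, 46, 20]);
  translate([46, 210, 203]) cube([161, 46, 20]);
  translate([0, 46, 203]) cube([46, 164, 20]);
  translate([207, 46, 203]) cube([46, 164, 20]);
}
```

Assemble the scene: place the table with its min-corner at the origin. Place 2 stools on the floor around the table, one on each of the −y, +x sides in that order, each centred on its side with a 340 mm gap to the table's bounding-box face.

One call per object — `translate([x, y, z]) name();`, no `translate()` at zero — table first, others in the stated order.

table();
translate([677, -596, 0]) stool();
translate([1947, 316, 0]) stool();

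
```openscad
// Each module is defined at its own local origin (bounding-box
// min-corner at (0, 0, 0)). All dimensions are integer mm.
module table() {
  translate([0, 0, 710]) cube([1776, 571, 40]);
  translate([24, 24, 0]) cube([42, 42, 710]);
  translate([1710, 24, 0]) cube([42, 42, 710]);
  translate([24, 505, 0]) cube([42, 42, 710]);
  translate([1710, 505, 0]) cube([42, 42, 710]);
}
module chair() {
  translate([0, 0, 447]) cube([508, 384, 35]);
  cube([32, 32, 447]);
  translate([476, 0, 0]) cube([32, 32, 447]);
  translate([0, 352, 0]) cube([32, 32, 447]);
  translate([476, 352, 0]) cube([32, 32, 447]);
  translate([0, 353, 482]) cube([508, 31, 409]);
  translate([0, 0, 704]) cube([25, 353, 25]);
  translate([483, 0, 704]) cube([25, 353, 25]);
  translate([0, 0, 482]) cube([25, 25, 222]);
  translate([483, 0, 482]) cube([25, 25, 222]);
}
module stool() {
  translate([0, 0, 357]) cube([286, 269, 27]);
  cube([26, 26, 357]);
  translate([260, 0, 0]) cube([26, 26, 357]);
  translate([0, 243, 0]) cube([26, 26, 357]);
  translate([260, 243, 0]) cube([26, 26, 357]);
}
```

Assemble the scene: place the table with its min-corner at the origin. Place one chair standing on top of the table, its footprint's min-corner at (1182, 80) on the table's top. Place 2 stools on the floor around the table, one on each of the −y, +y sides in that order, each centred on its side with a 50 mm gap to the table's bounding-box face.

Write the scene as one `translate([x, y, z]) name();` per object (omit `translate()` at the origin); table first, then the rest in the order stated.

table();
translate([1182, 80, 750]) chair();
translate([745, -319, 0]) stool();
translate([745, 621, 0]) stool();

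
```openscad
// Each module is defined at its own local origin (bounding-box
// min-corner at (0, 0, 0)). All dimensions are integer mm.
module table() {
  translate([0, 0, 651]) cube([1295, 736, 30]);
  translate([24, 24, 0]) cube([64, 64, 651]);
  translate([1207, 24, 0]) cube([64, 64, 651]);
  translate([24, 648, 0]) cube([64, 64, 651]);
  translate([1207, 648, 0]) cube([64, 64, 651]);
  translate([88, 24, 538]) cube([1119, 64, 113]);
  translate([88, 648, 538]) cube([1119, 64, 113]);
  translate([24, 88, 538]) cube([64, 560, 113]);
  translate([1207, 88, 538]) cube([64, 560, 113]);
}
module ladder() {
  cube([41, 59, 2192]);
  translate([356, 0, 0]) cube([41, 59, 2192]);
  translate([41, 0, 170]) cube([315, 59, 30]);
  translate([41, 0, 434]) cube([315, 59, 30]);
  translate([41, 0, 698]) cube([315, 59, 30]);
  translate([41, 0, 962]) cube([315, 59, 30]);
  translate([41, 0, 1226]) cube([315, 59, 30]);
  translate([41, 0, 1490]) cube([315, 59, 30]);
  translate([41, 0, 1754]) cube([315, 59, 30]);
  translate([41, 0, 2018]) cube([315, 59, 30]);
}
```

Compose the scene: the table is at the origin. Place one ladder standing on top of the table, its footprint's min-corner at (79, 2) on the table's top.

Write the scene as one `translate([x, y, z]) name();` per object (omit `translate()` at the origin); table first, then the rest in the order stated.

table();
translate([79, 2, 681]) ladder();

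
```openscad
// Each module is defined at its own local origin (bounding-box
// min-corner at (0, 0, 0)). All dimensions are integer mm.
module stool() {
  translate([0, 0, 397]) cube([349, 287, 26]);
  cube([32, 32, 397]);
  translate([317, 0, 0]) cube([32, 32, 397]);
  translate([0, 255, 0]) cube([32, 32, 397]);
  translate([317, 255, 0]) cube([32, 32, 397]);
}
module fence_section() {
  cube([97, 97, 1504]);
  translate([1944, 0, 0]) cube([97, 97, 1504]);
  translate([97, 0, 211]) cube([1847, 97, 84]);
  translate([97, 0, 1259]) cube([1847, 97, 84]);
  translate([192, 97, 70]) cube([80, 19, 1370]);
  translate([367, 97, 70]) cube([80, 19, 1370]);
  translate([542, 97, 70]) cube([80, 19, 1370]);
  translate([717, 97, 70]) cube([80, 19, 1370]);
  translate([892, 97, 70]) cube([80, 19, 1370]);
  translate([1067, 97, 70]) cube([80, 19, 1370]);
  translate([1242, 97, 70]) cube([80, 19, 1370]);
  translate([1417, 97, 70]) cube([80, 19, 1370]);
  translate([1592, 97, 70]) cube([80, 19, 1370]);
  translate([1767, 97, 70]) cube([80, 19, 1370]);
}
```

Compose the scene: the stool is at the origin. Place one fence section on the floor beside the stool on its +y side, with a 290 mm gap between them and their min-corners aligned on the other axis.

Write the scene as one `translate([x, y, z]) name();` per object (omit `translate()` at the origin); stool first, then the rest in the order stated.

stool();
translate([0, 577, 0]) fence_section();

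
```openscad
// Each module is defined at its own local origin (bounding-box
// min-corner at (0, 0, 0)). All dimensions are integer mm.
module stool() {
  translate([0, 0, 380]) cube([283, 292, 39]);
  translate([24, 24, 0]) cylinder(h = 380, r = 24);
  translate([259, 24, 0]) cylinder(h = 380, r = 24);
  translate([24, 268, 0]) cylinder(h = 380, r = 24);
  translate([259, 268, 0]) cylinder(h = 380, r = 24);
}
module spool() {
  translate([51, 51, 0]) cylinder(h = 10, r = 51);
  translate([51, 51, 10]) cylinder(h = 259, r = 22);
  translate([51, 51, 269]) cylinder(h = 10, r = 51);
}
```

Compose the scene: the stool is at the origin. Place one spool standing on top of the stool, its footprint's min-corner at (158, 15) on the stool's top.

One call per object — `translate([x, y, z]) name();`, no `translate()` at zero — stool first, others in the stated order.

stool();
translate([158, 15, 419]) spool();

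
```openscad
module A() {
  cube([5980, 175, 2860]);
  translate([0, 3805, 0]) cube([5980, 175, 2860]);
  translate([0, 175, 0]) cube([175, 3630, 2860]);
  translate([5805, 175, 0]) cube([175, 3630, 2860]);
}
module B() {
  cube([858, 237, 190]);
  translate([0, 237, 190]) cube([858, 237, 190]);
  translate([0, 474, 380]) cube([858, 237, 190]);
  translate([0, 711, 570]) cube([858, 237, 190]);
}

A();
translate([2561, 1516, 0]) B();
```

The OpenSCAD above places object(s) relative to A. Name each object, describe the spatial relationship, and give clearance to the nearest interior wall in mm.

A is a house frame. B is a staircase. The staircase sits inside the house frame, centred. The clearance to the nearest interior wall is 1341 mm.

Clearances: x = 2386, y = 1341; minimum 1341 mm.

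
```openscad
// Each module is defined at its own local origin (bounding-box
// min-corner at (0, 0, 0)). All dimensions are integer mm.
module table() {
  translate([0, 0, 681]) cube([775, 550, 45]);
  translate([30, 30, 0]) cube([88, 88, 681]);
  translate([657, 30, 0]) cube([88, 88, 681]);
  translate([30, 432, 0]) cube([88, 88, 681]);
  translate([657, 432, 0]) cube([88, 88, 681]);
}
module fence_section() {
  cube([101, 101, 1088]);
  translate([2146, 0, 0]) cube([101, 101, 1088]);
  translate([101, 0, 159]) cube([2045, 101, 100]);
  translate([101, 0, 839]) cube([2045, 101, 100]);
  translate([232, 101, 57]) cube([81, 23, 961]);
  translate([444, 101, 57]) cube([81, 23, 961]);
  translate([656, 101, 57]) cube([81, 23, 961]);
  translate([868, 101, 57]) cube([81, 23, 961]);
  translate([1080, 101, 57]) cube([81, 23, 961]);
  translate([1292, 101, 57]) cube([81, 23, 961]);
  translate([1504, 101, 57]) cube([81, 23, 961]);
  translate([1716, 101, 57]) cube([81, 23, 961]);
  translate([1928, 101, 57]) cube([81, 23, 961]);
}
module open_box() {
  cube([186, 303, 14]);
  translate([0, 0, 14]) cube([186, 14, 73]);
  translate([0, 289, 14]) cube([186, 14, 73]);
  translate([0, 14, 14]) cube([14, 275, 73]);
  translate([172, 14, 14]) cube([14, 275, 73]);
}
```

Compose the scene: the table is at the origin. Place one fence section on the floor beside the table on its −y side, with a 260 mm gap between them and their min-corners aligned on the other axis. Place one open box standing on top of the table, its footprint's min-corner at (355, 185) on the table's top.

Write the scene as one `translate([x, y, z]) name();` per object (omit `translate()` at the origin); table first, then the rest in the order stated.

table();
translate([0, -384, 0]) fence_section();
translate([355, 185, 726]) open_box();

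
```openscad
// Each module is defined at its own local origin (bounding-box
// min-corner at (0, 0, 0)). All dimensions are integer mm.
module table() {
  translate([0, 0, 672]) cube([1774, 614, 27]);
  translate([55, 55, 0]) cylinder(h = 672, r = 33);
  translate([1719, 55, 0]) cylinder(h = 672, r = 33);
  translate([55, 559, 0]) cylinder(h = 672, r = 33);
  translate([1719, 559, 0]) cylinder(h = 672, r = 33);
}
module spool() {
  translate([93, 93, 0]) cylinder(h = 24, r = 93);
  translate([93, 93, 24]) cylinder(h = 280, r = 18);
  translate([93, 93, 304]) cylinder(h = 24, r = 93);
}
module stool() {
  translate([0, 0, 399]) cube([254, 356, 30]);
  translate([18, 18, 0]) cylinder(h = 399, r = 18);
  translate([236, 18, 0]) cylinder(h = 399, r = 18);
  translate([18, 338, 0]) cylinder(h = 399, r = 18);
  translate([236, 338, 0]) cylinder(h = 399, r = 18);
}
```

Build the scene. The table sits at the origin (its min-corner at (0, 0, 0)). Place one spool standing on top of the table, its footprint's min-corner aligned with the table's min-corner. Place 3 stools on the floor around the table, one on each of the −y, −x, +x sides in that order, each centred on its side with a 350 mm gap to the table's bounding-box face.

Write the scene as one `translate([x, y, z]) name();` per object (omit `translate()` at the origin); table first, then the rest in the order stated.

table();
translate([0, 0, 699]) spool();
translate([760, -706, 0]) stool();
translate([-604, 129, 0]) stool();
translate([2124, 129, 0]) stool();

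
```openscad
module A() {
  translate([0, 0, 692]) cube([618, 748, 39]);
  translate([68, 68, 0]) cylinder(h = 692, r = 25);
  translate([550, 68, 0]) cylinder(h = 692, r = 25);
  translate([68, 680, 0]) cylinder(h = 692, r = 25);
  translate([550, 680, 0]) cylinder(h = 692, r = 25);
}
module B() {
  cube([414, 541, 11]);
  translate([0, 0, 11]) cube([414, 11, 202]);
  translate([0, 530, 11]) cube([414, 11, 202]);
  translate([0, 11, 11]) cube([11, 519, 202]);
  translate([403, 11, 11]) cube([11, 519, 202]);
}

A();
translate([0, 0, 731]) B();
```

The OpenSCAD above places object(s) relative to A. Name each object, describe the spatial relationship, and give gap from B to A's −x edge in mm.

A is a table. B is an open box. The open box is on top of the table. The gap from the open box to the table's −x edge is 0 mm.

The open box's min-x is at 0; the table's min-x is 0; gap = 0 mm.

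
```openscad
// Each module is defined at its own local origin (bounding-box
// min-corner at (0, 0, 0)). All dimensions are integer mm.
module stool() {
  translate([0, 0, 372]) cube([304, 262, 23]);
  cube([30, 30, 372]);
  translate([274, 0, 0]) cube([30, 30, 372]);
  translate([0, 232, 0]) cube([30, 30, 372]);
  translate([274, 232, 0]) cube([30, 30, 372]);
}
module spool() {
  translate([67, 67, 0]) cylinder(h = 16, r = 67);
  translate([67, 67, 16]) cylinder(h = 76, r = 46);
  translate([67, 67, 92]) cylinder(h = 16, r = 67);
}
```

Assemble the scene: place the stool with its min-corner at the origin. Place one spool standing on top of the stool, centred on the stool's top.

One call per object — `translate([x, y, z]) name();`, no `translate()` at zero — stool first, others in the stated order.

stool();
translate([85, 64, 395]) spool();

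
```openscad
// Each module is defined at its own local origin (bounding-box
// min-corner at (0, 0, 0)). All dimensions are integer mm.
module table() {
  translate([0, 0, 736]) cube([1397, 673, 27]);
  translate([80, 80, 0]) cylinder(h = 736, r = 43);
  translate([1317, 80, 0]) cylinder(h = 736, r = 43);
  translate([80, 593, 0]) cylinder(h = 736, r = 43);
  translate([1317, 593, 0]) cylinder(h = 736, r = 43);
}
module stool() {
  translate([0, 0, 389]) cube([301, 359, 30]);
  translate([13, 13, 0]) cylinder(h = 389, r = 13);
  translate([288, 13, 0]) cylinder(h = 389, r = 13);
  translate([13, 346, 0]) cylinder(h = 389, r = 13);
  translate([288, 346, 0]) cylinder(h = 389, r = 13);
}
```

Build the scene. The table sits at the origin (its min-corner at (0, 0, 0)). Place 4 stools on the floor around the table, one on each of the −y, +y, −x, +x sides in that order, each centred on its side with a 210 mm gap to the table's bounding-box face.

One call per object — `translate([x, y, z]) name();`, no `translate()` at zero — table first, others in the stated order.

table();
translate([548, -569, 0]) stool();
translate([548, 883, 0]) stool();
translate([-511, 157, 0]) stool();
translate([1607, 157, 0]) stool();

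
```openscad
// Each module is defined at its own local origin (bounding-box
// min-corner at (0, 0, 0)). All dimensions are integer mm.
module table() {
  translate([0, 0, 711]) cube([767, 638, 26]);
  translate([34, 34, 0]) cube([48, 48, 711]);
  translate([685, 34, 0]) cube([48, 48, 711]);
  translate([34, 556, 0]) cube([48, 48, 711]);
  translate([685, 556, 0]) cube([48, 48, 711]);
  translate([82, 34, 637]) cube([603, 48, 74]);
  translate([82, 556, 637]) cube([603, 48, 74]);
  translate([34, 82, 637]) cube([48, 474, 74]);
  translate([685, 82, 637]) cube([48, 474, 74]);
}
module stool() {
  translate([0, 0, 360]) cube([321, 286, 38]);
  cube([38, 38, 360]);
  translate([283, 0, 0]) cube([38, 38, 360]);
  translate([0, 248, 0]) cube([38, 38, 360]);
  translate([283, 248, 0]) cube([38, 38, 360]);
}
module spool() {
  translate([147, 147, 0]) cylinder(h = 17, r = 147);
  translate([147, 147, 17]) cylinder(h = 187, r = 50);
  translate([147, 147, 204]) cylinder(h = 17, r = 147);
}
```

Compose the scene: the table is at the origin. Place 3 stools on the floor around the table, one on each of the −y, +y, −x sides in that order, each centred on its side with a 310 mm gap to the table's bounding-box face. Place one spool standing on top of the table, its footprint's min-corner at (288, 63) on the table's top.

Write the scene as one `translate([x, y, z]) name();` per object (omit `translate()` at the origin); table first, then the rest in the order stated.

table();
translate([223, -596, 0]) stool();
translate([223, 948, 0]) stool();
translate([-631, 176, 0]) stool();
translate([288, 63, 737]) spool();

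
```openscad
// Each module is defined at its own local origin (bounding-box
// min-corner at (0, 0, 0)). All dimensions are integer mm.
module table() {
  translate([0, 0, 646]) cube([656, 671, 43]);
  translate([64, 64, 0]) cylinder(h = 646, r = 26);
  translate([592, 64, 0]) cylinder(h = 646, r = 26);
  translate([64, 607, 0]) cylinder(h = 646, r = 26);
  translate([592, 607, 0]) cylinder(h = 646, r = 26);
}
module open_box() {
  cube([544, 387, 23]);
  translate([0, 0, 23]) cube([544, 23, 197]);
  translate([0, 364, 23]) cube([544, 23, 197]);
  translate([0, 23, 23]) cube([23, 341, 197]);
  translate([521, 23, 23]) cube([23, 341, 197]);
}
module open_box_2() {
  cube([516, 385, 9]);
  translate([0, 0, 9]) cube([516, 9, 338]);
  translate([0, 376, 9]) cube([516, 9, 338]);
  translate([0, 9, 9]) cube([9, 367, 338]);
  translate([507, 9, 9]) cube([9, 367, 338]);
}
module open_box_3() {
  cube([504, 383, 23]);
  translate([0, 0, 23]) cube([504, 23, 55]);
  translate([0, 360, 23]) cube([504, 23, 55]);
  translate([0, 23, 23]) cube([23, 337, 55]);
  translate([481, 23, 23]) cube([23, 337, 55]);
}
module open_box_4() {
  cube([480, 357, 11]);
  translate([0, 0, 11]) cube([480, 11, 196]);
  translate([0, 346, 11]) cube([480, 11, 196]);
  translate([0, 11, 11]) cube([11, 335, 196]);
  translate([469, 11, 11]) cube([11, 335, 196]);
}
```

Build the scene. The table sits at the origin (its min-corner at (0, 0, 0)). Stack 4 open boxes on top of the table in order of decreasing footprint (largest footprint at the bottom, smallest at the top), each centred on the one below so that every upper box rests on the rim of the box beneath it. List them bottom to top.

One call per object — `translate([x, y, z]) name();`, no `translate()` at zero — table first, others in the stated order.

table();
translate([56, 142, 689]) open_box();
translate([70, 143, 909]) open_box_2();
translate([76, 144, 1256]) open_box_3();
translate([88, 157, 1334]) open_box_4();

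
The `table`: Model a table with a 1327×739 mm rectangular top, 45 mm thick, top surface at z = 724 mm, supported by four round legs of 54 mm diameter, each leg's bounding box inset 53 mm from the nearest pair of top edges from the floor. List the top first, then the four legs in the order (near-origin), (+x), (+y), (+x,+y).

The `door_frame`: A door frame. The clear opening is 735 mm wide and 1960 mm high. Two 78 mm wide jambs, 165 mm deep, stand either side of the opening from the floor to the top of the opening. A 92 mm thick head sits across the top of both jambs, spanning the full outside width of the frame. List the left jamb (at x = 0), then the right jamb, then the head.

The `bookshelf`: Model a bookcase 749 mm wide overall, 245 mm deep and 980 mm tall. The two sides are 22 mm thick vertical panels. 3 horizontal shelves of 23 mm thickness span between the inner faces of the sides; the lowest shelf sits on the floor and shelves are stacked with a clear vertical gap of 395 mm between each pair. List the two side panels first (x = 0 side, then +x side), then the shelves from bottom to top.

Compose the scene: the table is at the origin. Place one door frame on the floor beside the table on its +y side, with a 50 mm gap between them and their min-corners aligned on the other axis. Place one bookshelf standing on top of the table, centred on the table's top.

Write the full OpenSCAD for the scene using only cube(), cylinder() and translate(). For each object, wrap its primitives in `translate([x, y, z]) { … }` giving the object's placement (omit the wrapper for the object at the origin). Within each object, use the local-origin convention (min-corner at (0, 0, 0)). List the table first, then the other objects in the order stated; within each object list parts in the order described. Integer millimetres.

translate([0, 0, 679]) cube([1327, 739, 45]);
translate([80, 80, 0]) cylinder(h = 679, r = 27);
translate([1247, 80, 0]) cylinder(h = 679, r = 27);
translate([80, 659, 0]) cylinder(h = 679, r = 27);
translate([1247, 659, 0]) cylinder(h = 679, r = 27);
translate([0, 789, 0]) {
  cube([78, 165, 1960]);
  translate([813, 0, 0]) cube([78, 165, 1960]);
  translate([0, 0, 1960]) cube([891, 165, 92]);
}
translate([289, 247, 724]) {
  cube([22, 245, 980]);
  translate([727, 0, 0]) cube([22, 245, 980]);
  translate([22, 0, 0]) cube([705, 245, 23]);
  translate([22, 0, 418]) cube([705, 245, 23]);
  translate([22, 0, 836]) cube([705, 245, 23]);
}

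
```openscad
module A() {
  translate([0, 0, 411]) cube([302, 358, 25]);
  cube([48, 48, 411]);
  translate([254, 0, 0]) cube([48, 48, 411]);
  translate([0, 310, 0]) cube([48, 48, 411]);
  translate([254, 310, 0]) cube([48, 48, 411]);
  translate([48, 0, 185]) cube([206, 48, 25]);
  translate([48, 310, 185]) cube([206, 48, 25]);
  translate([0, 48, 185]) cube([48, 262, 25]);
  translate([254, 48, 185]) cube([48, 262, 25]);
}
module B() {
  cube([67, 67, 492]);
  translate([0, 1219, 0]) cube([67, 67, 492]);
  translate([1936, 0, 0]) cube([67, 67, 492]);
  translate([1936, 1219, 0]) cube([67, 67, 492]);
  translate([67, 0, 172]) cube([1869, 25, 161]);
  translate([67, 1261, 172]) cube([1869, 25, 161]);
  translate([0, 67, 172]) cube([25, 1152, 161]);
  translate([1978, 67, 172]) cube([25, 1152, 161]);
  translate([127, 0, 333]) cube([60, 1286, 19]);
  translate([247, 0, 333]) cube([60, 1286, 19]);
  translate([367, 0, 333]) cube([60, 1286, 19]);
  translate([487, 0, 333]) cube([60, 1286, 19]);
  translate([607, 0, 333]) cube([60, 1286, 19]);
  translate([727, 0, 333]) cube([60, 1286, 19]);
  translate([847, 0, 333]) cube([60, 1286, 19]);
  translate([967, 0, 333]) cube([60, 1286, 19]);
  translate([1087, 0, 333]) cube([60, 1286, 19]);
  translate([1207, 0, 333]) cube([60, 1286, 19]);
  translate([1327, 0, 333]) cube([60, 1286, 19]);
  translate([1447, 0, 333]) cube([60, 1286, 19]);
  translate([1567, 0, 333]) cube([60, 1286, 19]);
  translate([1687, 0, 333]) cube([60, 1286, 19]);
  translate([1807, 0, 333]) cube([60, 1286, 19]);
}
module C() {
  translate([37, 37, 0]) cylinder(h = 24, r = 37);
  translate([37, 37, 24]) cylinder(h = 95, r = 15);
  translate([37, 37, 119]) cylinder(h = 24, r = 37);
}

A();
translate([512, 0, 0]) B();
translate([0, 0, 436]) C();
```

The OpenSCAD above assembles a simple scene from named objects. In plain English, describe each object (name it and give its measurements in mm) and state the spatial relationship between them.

A is a four-legged stool. The seat is 302×358 mm, 25 mm thick, top at z = 436 mm. It stands on four square legs, each 48×48 mm in cross-section, from z = 0 to the seat underside, each flush with a corner of the seat. Four stretchers, 48 mm wide and 25 mm tall, connect adjacent legs with their undersides at z = 185 mm, each running between the inner faces of the legs it joins and aligned with the legs' outer faces on the other axis.

B is a bed frame 2003 mm long (x) by 1286 mm wide (y). Four 67×67 mm corner posts, 492 mm tall, at the corners of the footprint. Four rails of 25 mm thickness and 161 mm height run between adjacent posts with their undersides at z = 172 mm, their outer faces flush with the outside of the frame (the two x-running rails run between the posts' inner faces; the two y-running rails run between the posts' inner faces). 15 slats, each 60 mm wide (x) and 19 mm thick, lie across the top of the two x-running rails, running the full 1286 mm width of the frame in y; the slats are evenly spaced along x between the inner faces of the end posts with equal gaps (rounded down to the nearest mm) at the −x end and between each pair — any rounding remainder accumulates at the +x end.

C is a spool: two coaxial disc flanges of radius 37 mm and thickness 24 mm, joined by a core cylinder of radius 15 mm and height 95 mm. The lower flange rests on z = 0 and the three cylinders share a vertical axis.

The bed frame is on the floor beside the stool on its +x side. The spool is on top of the stool.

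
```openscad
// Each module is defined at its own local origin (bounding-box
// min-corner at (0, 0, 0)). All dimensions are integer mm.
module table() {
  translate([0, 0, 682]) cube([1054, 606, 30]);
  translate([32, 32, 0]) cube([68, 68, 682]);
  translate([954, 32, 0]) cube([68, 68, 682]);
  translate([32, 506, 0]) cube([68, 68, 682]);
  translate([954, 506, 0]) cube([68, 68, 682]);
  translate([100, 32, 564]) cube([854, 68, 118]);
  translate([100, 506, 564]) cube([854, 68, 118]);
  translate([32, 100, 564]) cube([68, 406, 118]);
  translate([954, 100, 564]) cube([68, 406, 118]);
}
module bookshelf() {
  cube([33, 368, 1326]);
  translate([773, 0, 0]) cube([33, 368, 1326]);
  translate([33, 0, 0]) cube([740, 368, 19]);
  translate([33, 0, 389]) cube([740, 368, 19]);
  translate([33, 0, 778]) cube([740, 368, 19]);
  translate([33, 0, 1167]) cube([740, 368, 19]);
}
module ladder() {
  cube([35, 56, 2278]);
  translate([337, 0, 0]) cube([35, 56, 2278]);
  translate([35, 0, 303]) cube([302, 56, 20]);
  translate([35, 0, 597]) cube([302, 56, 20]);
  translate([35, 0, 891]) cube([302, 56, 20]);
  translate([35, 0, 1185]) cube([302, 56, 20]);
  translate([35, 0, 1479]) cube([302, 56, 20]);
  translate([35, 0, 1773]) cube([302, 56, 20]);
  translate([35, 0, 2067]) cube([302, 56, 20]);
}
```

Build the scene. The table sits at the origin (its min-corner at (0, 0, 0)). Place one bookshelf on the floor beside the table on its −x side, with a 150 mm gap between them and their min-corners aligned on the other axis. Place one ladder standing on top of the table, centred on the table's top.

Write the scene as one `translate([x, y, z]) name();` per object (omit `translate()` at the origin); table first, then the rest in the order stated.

table();
translate([-956, 0, 0]) bookshelf();
translate([341, 275, 712]) ladder();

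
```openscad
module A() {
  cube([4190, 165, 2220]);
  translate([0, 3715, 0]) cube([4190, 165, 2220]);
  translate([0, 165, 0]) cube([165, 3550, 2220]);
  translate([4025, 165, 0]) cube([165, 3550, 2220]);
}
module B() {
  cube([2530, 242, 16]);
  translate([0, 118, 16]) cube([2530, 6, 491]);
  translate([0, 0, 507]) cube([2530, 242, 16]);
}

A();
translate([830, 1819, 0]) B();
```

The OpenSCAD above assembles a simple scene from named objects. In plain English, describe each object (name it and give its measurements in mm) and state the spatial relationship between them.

A is a box-shaped house frame (walls only): outside footprint 4190×3880 mm, wall height 2220 mm, wall thickness 165 mm. The two y-facing walls run the full x-width; the two x-facing walls fit between the inner faces of the y-facing walls.

B is an I-beam lying along x, 2530 mm long. Overall section height 523 mm. Two flanges 242 mm wide (y) and 16 mm thick, one on the floor and one at the top; a web 6 mm thick runs between them, centred on the flange width.

The I-beam sits inside the house frame, centred.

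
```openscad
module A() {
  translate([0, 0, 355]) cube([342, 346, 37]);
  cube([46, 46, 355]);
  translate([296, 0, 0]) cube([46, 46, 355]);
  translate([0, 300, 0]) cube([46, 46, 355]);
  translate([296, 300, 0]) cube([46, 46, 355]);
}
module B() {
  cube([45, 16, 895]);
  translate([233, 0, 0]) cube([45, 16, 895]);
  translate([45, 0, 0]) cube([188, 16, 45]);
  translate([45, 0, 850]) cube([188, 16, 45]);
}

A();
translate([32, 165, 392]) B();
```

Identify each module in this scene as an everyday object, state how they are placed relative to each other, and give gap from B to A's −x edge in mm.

A is a stool. B is a picture frame. The picture frame is on top of the stool, centred. The gap from the picture frame to the stool's −x edge is 32 mm.

The picture frame's min-x is at 32; the stool's min-x is 0; gap = 32 mm.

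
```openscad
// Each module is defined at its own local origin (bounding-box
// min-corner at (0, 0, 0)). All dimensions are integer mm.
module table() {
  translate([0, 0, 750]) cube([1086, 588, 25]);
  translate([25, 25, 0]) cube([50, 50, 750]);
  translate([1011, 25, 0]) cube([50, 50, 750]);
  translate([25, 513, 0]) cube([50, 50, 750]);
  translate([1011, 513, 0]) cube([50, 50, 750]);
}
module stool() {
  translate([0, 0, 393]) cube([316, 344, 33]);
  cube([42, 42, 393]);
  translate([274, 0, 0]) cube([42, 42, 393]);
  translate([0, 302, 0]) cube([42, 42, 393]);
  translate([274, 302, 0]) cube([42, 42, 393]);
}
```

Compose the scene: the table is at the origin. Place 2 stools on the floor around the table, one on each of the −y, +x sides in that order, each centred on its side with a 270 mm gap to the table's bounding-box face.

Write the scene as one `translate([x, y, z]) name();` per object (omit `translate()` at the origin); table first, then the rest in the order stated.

table();
translate([385, -614, 0]) stool();
translate([1356, 122, 0]) stool();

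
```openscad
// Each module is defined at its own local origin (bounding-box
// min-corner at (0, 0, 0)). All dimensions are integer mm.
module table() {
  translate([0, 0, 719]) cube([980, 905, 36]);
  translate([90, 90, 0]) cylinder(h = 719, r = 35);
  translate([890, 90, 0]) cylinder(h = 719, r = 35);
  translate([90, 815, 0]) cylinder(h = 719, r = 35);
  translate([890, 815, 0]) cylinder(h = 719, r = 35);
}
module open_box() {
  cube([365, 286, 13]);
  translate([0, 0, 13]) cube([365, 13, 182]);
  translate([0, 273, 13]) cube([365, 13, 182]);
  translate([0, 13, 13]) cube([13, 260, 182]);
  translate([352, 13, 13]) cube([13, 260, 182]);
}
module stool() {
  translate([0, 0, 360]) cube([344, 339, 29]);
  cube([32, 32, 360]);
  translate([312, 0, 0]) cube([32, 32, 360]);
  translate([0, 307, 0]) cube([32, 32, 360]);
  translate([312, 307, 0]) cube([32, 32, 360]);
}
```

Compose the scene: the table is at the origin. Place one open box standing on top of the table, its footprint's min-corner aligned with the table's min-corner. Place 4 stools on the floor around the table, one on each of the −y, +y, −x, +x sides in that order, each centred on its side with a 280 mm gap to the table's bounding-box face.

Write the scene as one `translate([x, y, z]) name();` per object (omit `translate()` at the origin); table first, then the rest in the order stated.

table();
translate([0, 0, 755]) open_box();
translate([318, -619, 0]) stool();
translate([318, 1185, 0]) stool();
translate([-624, 283, 0]) stool();
translate([1260, 283, 0]) stool();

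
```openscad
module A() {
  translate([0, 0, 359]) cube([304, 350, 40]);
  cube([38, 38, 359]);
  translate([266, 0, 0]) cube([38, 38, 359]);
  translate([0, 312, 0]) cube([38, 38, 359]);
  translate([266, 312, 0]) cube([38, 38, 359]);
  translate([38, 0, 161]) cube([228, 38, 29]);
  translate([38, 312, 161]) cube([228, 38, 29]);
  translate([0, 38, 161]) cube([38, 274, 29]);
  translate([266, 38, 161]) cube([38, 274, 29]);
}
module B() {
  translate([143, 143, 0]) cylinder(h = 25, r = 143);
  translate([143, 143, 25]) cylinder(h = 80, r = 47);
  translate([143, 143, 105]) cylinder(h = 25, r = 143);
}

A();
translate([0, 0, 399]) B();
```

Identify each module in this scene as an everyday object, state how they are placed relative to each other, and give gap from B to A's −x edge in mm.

The spool's min-x is at 0; the stool's min-x is 0; gap = 0 mm.

A is a stool. B is a spool. The spool is on top of the stool. The gap from the spool to the stool's −x edge is 0 mm.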